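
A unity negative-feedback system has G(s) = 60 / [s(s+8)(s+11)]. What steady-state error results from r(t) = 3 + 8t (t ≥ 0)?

176/15

G(s) has one factor of s in the denominator, so the system is type 1. By superposition:
  • 3: tracked with zero error.
  • 8t: e_ss = 8/K_v with K_v=15/22 → 176/15.
Total e_ss = 176/15.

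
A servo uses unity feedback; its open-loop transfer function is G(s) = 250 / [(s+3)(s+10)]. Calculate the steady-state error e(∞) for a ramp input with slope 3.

G(s) has no factors of s in the denominator, so the system is type 0.
K_v = lim_{s→0} s·G(s) = 0; the steady-state error to this ramp input grows without bound.

infinity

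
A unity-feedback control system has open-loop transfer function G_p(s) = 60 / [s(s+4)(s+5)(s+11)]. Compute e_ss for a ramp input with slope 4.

System type = 1 (one pole at s=0).
K_v = lim_{s→0} s·G_p(s) = 60 / (4·5·11) = 3/11.
e_ss = 4/K_v = 4/(3/11) = 44/3.

44/3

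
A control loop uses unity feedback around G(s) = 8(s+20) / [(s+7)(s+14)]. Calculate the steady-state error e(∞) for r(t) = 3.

G(s) has no factors of s in the denominator, so the system is type 0.
K_p = lim_{s→0} G(s) = 8·20 / (7·14) = 80/49.
e_ss = 3/(1 + K_p) = 3/(129/49) = 49/43.

49/43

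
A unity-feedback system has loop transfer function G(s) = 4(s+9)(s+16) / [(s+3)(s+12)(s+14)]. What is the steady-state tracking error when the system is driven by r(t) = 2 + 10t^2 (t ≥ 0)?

infinity

No free integrators in G(s): this is a type 0 system. Treating each term separately:
  • 2: e_ss = 2/(1+K_p) with K_p=8/7 → 14/15.
  • 10t^2: a type-0 system cannot track it, e_ss → ∞.
The unbounded component dominates.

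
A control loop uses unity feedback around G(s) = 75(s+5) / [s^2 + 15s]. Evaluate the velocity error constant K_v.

The denominator has no term below 15s — 1 pole at s=0, type 1.
K_v = lim_{s→0} s·G(s) = 75·5 / 15 = 25.

25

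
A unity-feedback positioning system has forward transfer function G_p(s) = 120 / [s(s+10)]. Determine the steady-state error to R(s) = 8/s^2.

The open loop has one pole at the origin → type 1 system.
K_v = lim_{s→0} s·G_p(s) = 120 / (10) = 12.
e_ss = 8/K_v = 8/12 = 2/3.

2/3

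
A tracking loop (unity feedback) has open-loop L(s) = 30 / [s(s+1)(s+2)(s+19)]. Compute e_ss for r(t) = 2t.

38/15

The open loop has one pole at the origin → type 1 system.
K_v = lim_{s→0} s·L(s) = 30 / (1·2·19) = 15/19.
e_ss = 2/K_v = 2/(15/19) = 38/15.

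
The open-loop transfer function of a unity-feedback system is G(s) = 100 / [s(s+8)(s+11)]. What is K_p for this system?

K_p = lim_{s→0} G(s); with 1 pole at the origin the limit diverges, so K_p = ∞.

infinity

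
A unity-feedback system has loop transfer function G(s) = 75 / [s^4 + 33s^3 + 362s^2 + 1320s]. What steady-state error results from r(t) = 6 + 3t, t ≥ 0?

Factoring s from the denominator leaves a polynomial with constant term 1320, so the system is type 1. Treating each term separately:
  • 6: tracked with zero error.
  • 3t: e_ss = 3/K_v with K_v=5/88 → 52.8.
Total e_ss = 52.8.

52.8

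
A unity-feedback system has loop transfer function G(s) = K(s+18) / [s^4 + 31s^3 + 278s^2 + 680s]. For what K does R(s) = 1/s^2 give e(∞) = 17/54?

The denominator has no term below 680s — 1 pole at s=0, type 1.
K_v = lim_{s→0} s·G(s) = K·18 / 680 = (9/340)·K.
e_ss = 1/K_v = 17/54 ⇒ K_v = 54/17 ⇒ K = (54/17)/(9/340) = 120.

120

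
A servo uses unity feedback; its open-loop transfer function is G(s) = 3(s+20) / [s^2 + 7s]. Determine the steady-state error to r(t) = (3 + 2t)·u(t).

The denominator has no term below 7s — 1 pole at s=0, type 1. By superposition:
  • 3: tracked with zero error.
  • 2t: e_ss = 2/K_v with K_v=60/7 → 7/30.
Total e_ss = 7/30.

7/30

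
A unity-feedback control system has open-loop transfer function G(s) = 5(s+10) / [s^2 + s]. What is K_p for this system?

infinity

K_p = lim_{s→0} G(s); with 1 pole at the origin the limit diverges, so K_p = ∞.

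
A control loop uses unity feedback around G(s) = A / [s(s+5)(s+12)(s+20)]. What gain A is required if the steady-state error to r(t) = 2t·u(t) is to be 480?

5

System type = 1 (one pole at s=0).
K_v = lim_{s→0} s·G(s) = A / (5·12·20) = (1/1200)·A.
e_ss = 2/K_v = 480 ⇒ K_v = 1/240 ⇒ A = (1/240)/(1/1200) = 5.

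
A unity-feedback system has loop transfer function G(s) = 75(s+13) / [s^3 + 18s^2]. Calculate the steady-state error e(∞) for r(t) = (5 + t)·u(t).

0

The denominator has no term below 18s^2 — 2 poles at s=0, type 2. Treating each term separately:
  • 5: tracked with zero error.
  • t: tracked with zero error.
Total e_ss = 0.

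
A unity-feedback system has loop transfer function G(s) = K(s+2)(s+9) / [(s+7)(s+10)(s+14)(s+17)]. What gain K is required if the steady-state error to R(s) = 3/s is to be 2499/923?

No free integrators in G(s): this is a type 0 system.
K_p = lim_{s→0} G(s) = K·2·9 / (7·10·14·17) = (9/8330)·K.
e_ss = 3/(1 + K_p) = 2499/923 ⇒ 1 + (9/8330)·K = 923/833 ⇒ K = 100.

100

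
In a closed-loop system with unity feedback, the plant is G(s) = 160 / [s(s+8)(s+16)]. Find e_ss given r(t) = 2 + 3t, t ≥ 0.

One free integrator in G(s): this is a type 1 system. By superposition:
  • 2: tracked with zero error.
  • 3t: e_ss = 3/K_v with K_v=1.25 → 2.4.
Total e_ss = 2.4.

2.4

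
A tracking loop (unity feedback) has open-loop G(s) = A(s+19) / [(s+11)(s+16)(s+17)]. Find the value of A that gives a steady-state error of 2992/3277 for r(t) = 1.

The open loop has no poles at the origin → type 0 system.
K_p = lim_{s→0} G(s) = A·19 / (11·16·17) = (19/2992)·A.
e_ss = 1/(1 + K_p) = 2992/3277 ⇒ 1 + (19/2992)·A = 3277/2992 ⇒ A = 15.

15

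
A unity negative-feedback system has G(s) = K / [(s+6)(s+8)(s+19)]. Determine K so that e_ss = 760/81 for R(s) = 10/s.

No free integrators in G(s): this is a type 0 system.
K_p = lim_{s→0} G(s) = K / (6·8·19) = (1/912)·K.
e_ss = 10/(1 + K_p) = 760/81 ⇒ 1 + (1/912)·K = 81/76 ⇒ K = 60.

60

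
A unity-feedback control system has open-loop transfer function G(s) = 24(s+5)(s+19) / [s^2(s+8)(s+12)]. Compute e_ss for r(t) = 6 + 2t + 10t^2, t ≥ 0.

16/19

Two free integrators in G(s): this is a type 2 system. Treating each term separately:
  • 6: tracked with zero error.
  • 2t: tracked with zero error.
  • 10t^2: e_ss = 20/K_a with K_a=23.75 → 16/19.
Total e_ss = 16/19.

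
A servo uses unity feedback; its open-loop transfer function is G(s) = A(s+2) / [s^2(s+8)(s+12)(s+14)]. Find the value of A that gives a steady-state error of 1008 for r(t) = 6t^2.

8

G(s) has two factors of s in the denominator, so the system is type 2.
K_a = lim_{s→0} s^2·G(s) = A·2 / (8·12·14) = (1/672)·A.
e_ss = 12/K_a = 1008 ⇒ K_a = 1/84 ⇒ A = (1/84)/(1/672) = 8.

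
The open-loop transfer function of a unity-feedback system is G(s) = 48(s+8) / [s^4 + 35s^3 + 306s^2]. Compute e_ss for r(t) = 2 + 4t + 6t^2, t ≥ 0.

9.5625

Lowest-order denominator term is 306s^2, so the open loop has 2 poles at the origin → type 2 system. Treating each term separately:
  • 2: tracked with zero error.
  • 4t: tracked with zero error.
  • 6t^2: e_ss = 12/K_a with K_a=64/51 → 9.5625.
Total e_ss = 9.5625.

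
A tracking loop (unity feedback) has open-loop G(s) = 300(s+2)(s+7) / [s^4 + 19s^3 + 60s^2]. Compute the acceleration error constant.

Factoring s^2 from the denominator leaves a polynomial with constant term 60, so the system is type 2.
K_a = lim_{s→0} s^2·G(s) = 300·2·7 / 60 = 70.

70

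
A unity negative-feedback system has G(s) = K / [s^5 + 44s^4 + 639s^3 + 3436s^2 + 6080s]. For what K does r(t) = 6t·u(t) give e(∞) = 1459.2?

25

Factoring s from the denominator leaves a polynomial with constant term 6080, so the system is type 1.
K_v = lim_{s→0} s·G(s) = K / 6080 = (1/6080)·K.
e_ss = 6/K_v = 1459.2 ⇒ K_v = 5/1216 ⇒ K = (5/1216)/(1/6080) = 25.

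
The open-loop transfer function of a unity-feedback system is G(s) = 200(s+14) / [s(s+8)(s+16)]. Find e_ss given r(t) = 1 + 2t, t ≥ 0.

System type = 1 (one pole at s=0). Taking each input component in turn:
  • 1: tracked with zero error.
  • 2t: e_ss = 2/K_v with K_v=21.875 → 16/175.
Total e_ss = 16/175.

16/175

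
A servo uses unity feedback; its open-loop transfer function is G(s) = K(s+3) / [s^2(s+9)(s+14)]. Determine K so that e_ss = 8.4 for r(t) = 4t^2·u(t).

40

System type = 2 (two poles at s=0).
K_a = lim_{s→0} s^2·G(s) = K·3 / (9·14) = (1/42)·K.
e_ss = 8/K_a = 8.4 ⇒ K_a = 20/21 ⇒ K = (20/21)/(1/42) = 40.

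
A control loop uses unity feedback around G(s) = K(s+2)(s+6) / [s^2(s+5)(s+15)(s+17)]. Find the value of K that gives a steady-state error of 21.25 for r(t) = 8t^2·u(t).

System type = 2 (two poles at s=0).
K_a = lim_{s→0} s^2·G(s) = K·2·6 / (5·15·17) = (4/425)·K.
e_ss = 16/K_a = 21.25 ⇒ K_a = 64/85 ⇒ K = (64/85)/(4/425) = 80.

80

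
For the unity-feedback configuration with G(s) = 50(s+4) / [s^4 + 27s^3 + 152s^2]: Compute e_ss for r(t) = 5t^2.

7.6

Factoring s^2 from the denominator leaves a polynomial with constant term 152, so the system is type 2.
K_a = lim_{s→0} s^2·G(s) = 50·4 / 152 = 25/19.
r(t) = 5t^2 gives R(s) = 10/s^3.
e_ss = 10/K_a = 10/(25/19) = 7.6.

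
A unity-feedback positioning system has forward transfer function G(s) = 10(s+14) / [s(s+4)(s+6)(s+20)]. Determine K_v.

7/24

G(s) has one factor of s in the denominator, so the system is type 1.
K_v = lim_{s→0} s·G(s) = 10·14 / (4·6·20) = 7/24.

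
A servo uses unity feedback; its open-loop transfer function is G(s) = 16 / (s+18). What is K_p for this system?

G(s) has no factors of s in the denominator, so the system is type 0.
K_p = lim_{s→0} G(s) = 16 / (18) = 8/9.

8/9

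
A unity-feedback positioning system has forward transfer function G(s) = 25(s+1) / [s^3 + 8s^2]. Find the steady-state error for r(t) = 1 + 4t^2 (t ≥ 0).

The denominator has no term below 8s^2 — 2 poles at s=0, type 2. Treating each term separately:
  • 1: tracked with zero error.
  • 4t^2: e_ss = 8/K_a with K_a=3.125 → 2.56.
Total e_ss = 2.56.

2.56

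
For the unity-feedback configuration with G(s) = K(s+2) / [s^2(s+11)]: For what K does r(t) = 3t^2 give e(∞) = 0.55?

G(s) has two factors of s in the denominator, so the system is type 2.
K_a = lim_{s→0} s^2·G(s) = K·2 / (11) = (2/11)·K.
e_ss = 6/K_a = 0.55 ⇒ K_a = 120/11 ⇒ K = (120/11)/(2/11) = 60.

60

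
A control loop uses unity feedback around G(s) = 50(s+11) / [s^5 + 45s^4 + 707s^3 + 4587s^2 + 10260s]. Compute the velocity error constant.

Factoring s from the denominator leaves a polynomial with constant term 10260, so the system is type 1.
K_v = lim_{s→0} s·G(s) = 50·11 / 10260 = 55/1026.

55/1026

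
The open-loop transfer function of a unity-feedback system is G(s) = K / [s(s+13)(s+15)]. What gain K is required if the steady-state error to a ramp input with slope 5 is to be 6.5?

150

The open loop has one pole at the origin → type 1 system.
K_v = lim_{s→0} s·G(s) = K / (13·15) = (1/195)·K.
e_ss = 5/K_v = 6.5 ⇒ K_v = 10/13 ⇒ K = (10/13)/(1/195) = 150.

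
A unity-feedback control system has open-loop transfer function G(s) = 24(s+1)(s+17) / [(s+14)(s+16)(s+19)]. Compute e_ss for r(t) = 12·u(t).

No free integrators in G(s): this is a type 0 system.
K_p = lim_{s→0} G(s) = 24·1·17 / (14·16·19) = 51/532.
e_ss = 12/(1 + K_p) = 12/(583/532) = 6384/583.

6384/583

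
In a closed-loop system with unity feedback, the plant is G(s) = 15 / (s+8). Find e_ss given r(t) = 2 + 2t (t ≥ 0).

System type = 0 (no poles at s=0). By superposition:
  • 2: e_ss = 2/(1+K_p) with K_p=1.875 → 16/23.
  • 2t: a type-0 system cannot track it, e_ss → ∞.
The unbounded component dominates.

infinity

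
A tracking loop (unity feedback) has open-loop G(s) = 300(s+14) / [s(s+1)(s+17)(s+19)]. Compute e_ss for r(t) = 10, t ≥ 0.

System type = 1 (one pole at s=0).
A type-1 system has K_p = ∞, so it tracks a step input with zero steady-state error.

0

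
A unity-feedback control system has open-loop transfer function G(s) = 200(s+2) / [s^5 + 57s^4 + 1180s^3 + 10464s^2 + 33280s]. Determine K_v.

5/416

Lowest-order denominator term is 33280s, so the open loop has 1 pole at the origin → type 1 system.
K_v = lim_{s→0} s·G(s) = 200·2 / 33280 = 5/416.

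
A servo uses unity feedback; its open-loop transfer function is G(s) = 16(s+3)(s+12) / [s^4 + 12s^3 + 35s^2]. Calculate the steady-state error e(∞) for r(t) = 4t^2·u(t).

The denominator has no term below 35s^2 — 2 poles at s=0, type 2.
K_a = lim_{s→0} s^2·G(s) = 16·3·12 / 35 = 576/35.
r(t) = 4t^2 gives R(s) = 8/s^3.
e_ss = 8/K_a = 8/(576/35) = 35/72.

35/72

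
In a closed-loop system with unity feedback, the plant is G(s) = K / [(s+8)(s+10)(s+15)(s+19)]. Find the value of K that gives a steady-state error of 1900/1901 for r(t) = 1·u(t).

12

G(s) has no factors of s in the denominator, so the system is type 0.
K_p = lim_{s→0} G(s) = K / (8·10·15·19) = (1/22800)·K.
e_ss = 1/(1 + K_p) = 1900/1901 ⇒ 1 + (1/22800)·K = 1901/1900 ⇒ K = 12.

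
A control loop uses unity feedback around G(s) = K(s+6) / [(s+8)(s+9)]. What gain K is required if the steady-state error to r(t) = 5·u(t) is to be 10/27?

150

The open loop has no poles at the origin → type 0 system.
K_p = lim_{s→0} G(s) = K·6 / (8·9) = (1/12)·K.
e_ss = 5/(1 + K_p) = 10/27 ⇒ 1 + (1/12)·K = 13.5 ⇒ K = 150.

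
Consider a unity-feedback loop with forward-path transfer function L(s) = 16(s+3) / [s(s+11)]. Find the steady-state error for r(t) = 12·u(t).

0

System type = 1 (one pole at s=0).
K_p = ∞ for a type-1 system; e_ss to a step is zero.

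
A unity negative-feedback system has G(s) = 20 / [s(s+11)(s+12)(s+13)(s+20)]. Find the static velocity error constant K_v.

1/1716

G(s) has one factor of s in the denominator, so the system is type 1.
K_v = lim_{s→0} s·G(s) = 20 / (11·12·13·20) = 1/1716.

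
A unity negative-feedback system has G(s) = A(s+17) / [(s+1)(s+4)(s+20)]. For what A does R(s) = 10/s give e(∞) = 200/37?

4

System type = 0 (no poles at s=0).
K_p = lim_{s→0} G(s) = A·17 / (1·4·20) = 0.2125·A.
e_ss = 10/(1 + K_p) = 200/37 ⇒ 1 + 0.2125·A = 1.85 ⇒ A = 4.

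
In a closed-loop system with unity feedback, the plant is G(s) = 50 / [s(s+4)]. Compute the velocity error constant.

12.5

The open loop has one pole at the origin → type 1 system.
K_v = lim_{s→0} s·G(s) = 50 / (4) = 12.5.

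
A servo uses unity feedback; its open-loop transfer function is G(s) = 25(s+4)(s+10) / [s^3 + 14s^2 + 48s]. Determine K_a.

0

Factoring s from the denominator leaves a polynomial with constant term 48, so the system is type 1.
K_a = lim_{s→0} s^2·G(s) = 0 (the extra factor of s kills the finite limit).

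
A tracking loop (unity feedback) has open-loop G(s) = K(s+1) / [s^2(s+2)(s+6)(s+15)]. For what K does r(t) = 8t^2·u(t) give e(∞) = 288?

Two free integrators in G(s): this is a type 2 system.
K_a = lim_{s→0} s^2·G(s) = K·1 / (2·6·15) = (1/180)·K.
e_ss = 16/K_a = 288 ⇒ K_a = 1/18 ⇒ K = (1/18)/(1/180) = 10.

10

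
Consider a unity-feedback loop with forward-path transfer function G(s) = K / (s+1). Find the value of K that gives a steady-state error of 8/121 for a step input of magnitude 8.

120

The open loop has no poles at the origin → type 0 system.
K_p = lim_{s→0} G(s) = K / (1) = 1·K.
e_ss = 8/(1 + K_p) = 8/121 ⇒ 1 + 1·K = 121 ⇒ K = 120.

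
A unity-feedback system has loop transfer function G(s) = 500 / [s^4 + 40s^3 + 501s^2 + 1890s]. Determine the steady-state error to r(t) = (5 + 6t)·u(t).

Factoring s from the denominator leaves a polynomial with constant term 1890, so the system is type 1. By superposition:
  • 5: tracked with zero error.
  • 6t: e_ss = 6/K_v with K_v=50/189 → 22.68.
Total e_ss = 22.68.

22.68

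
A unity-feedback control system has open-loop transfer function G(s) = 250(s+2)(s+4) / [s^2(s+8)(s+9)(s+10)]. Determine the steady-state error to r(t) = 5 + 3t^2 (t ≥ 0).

2.16

Two free integrators in G(s): this is a type 2 system. By superposition:
  • 5: tracked with zero error.
  • 3t^2: e_ss = 6/K_a with K_a=25/9 → 2.16.
Total e_ss = 2.16.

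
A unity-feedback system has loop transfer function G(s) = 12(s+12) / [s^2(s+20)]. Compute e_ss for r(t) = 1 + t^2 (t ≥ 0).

Two free integrators in G(s): this is a type 2 system. Taking each input component in turn:
  • 1: tracked with zero error.
  • t^2: e_ss = 2/K_a with K_a=7.2 → 5/18.
Total e_ss = 5/18.

5/18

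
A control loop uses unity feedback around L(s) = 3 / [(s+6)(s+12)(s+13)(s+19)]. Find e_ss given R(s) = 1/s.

5928/5929

No free integrators in L(s): this is a type 0 system.
K_p = lim_{s→0} L(s) = 3 / (6·12·13·19) = 1/5928.
e_ss = 1/(1 + K_p) = 1/(5929/5928) = 5928/5929.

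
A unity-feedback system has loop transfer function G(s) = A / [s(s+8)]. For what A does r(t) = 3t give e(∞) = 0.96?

25

G(s) has one factor of s in the denominator, so the system is type 1.
K_v = lim_{s→0} s·G(s) = A / (8) = 0.125·A.
e_ss = 3/K_v = 0.96 ⇒ K_v = 3.125 ⇒ A = 3.125/0.125 = 25.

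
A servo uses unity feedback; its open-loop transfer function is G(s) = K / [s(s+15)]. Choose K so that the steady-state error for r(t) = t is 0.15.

100

G(s) has one factor of s in the denominator, so the system is type 1.
K_v = lim_{s→0} s·G(s) = K / (15) = (1/15)·K.
e_ss = 1/K_v = 0.15 ⇒ K_v = 20/3 ⇒ K = (20/3)/(1/15) = 100.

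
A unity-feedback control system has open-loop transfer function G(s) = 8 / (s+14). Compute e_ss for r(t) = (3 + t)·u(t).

infinity

No free integrators in G(s): this is a type 0 system. Taking each input component in turn:
  • 3: e_ss = 3/(1+K_p) with K_p=4/7 → 21/11.
  • t: a type-0 system cannot track it, e_ss → ∞.
The unbounded component dominates.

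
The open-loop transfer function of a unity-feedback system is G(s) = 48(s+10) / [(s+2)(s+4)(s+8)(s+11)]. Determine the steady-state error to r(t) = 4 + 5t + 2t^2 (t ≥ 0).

System type = 0 (no poles at s=0). Taking each input component in turn:
  • 4: e_ss = 4/(1+K_p) with K_p=15/22 → 88/37.
  • 5t: a type-0 system cannot track it, e_ss → ∞.
  • 2t^2: a type-0 system cannot track it, e_ss → ∞.
The unbounded component dominates.

infinity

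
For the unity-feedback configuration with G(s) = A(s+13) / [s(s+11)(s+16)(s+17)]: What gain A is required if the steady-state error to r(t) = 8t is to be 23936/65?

One free integrator in G(s): this is a type 1 system.
K_v = lim_{s→0} s·G(s) = A·13 / (11·16·17) = (13/2992)·A.
e_ss = 8/K_v = 23936/65 ⇒ K_v = 65/2992 ⇒ A = (65/2992)/(13/2992) = 5.

5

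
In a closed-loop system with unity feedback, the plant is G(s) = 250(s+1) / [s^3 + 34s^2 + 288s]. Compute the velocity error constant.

125/144

The denominator has no term below 288s — 1 pole at s=0, type 1.
K_v = lim_{s→0} s·G(s) = 250·1 / 288 = 125/144.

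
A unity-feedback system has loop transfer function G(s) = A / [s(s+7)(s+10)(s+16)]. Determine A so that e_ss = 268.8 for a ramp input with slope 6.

25

G(s) has one factor of s in the denominator, so the system is type 1.
K_v = lim_{s→0} s·G(s) = A / (7·10·16) = (1/1120)·A.
e_ss = 6/K_v = 268.8 ⇒ K_v = 5/224 ⇒ A = (5/224)/(1/1120) = 25.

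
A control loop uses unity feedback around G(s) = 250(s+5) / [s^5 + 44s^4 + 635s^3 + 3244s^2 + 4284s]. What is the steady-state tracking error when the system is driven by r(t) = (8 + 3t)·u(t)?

The denominator has no term below 4284s — 1 pole at s=0, type 1. Taking each input component in turn:
  • 8: tracked with zero error.
  • 3t: e_ss = 3/K_v with K_v=625/2142 → 10.2816.
Total e_ss = 10.2816.

10.2816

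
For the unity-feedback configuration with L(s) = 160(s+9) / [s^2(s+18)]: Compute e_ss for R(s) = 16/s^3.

Two free integrators in L(s): this is a type 2 system.
K_a = lim_{s→0} s^2·L(s) = 160·9 / (18) = 80.
r(t) = 8t^2 gives R(s) = 16/s^3.
e_ss = 16/K_a = 16/80 = 0.2.

0.2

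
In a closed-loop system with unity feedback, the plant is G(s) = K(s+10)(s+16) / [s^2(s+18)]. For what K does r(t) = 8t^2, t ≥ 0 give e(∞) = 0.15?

System type = 2 (two poles at s=0).
K_a = lim_{s→0} s^2·G(s) = K·10·16 / (18) = (80/9)·K.
e_ss = 16/K_a = 0.15 ⇒ K_a = 320/3 ⇒ K = (320/3)/(80/9) = 12.

12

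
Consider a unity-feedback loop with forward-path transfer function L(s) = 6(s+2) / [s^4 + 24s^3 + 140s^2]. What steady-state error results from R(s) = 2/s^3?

Lowest-order denominator term is 140s^2, so the open loop has 2 poles at the origin → type 2 system.
K_a = lim_{s→0} s^2·L(s) = 6·2 / 140 = 3/35.
r(t) = t^2 gives R(s) = 2/s^3.
e_ss = 2/K_a = 2/(3/35) = 70/3.

70/3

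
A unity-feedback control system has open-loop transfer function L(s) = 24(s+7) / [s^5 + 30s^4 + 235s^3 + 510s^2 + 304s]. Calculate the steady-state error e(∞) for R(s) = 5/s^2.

The denominator has no term below 304s — 1 pole at s=0, type 1.
K_v = lim_{s→0} s·L(s) = 24·7 / 304 = 21/38.
e_ss = 5/K_v = 5/(21/38) = 190/21.

190/21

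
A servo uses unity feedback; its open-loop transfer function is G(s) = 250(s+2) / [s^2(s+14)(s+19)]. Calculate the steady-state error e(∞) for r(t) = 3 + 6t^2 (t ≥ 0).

6.384

The open loop has two poles at the origin → type 2 system. Treating each term separately:
  • 3: tracked with zero error.
  • 6t^2: e_ss = 12/K_a with K_a=250/133 → 6.384.
Total e_ss = 6.384.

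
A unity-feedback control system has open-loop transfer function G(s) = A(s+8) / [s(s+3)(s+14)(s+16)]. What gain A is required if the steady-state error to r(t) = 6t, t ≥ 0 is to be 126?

4

G(s) has one factor of s in the denominator, so the system is type 1.
K_v = lim_{s→0} s·G(s) = A·8 / (3·14·16) = (1/84)·A.
e_ss = 6/K_v = 126 ⇒ K_v = 1/21 ⇒ A = (1/21)/(1/84) = 4.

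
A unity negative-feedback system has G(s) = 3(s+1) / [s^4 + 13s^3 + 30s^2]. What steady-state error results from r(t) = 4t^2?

The denominator has no term below 30s^2 — 2 poles at s=0, type 2.
K_a = lim_{s→0} s^2·G(s) = 3·1 / 30 = 0.1.
r(t) = 4t^2 gives R(s) = 8/s^3.
e_ss = 8/K_a = 8/0.1 = 80.

80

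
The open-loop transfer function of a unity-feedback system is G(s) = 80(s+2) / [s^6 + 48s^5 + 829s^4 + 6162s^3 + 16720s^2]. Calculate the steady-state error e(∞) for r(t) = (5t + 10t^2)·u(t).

Factoring s^2 from the denominator leaves a polynomial with constant term 16720, so the system is type 2. By superposition:
  • 5t: tracked with zero error.
  • 10t^2: e_ss = 20/K_a with K_a=2/209 → 2090.
Total e_ss = 2090.

2090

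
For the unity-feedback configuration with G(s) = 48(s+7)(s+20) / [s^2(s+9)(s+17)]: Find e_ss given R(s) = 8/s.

The open loop has two poles at the origin → type 2 system.
A type-2 system has K_p = ∞, so it tracks a step input with zero steady-state error.

0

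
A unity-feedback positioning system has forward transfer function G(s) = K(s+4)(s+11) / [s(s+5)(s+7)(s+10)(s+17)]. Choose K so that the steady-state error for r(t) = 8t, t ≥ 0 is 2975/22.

8

System type = 1 (one pole at s=0).
K_v = lim_{s→0} s·G(s) = K·4·11 / (5·7·10·17) = (22/2975)·K.
e_ss = 8/K_v = 2975/22 ⇒ K_v = 176/2975 ⇒ K = (176/2975)/(22/2975) = 8.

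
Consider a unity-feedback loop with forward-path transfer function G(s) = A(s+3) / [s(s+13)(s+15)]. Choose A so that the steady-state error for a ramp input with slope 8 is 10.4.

G(s) has one factor of s in the denominator, so the system is type 1.
K_v = lim_{s→0} s·G(s) = A·3 / (13·15) = (1/65)·A.
e_ss = 8/K_v = 10.4 ⇒ K_v = 10/13 ⇒ A = (10/13)/(1/65) = 50.

50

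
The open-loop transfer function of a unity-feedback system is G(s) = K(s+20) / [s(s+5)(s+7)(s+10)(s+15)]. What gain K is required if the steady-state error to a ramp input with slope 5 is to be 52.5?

The open loop has one pole at the origin → type 1 system.
K_v = lim_{s→0} s·G(s) = K·20 / (5·7·10·15) = (2/525)·K.
e_ss = 5/K_v = 52.5 ⇒ K_v = 2/21 ⇒ K = (2/21)/(2/525) = 25.

25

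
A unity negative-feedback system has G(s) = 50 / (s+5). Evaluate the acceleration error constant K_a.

The open loop has no poles at the origin → type 0 system.
K_a = lim_{s→0} s^2·G(s) = 0 (the extra factor of s kills the finite limit).

0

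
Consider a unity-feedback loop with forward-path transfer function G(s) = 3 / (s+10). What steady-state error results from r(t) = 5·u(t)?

The open loop has no poles at the origin → type 0 system.
K_p = lim_{s→0} G(s) = 3 / (10) = 0.3.
e_ss = 5/(1 + K_p) = 5/1.3 = 50/13.

50/13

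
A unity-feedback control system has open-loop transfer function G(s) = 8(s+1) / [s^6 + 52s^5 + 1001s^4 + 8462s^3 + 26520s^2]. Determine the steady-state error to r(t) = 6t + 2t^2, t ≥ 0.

13260

The denominator has no term below 26520s^2 — 2 poles at s=0, type 2. Treating each term separately:
  • 6t: tracked with zero error.
  • 2t^2: e_ss = 4/K_a with K_a=1/3315 → 13260.
Total e_ss = 13260.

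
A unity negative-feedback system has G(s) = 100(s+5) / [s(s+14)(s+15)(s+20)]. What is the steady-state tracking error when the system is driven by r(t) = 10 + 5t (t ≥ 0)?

One free integrator in G(s): this is a type 1 system. Treating each term separately:
  • 10: tracked with zero error.
  • 5t: e_ss = 5/K_v with K_v=5/42 → 42.
Total e_ss = 42.

42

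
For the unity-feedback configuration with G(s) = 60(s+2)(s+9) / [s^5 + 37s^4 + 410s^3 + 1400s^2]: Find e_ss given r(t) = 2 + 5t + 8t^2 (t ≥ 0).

560/27

Factoring s^2 from the denominator leaves a polynomial with constant term 1400, so the system is type 2. Taking each input component in turn:
  • 2: tracked with zero error.
  • 5t: tracked with zero error.
  • 8t^2: e_ss = 16/K_a with K_a=27/35 → 560/27.
Total e_ss = 560/27.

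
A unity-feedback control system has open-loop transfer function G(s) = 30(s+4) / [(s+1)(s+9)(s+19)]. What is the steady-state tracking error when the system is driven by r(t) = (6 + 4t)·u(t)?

infinity

System type = 0 (no poles at s=0). By superposition:
  • 6: e_ss = 6/(1+K_p) with K_p=40/57 → 342/97.
  • 4t: a type-0 system cannot track it, e_ss → ∞.
The unbounded component dominates.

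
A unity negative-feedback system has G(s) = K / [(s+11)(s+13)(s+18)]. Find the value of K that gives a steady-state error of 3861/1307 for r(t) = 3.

40

G(s) has no factors of s in the denominator, so the system is type 0.
K_p = lim_{s→0} G(s) = K / (11·13·18) = (1/2574)·K.
e_ss = 3/(1 + K_p) = 3861/1307 ⇒ 1 + (1/2574)·K = 1307/1287 ⇒ K = 40.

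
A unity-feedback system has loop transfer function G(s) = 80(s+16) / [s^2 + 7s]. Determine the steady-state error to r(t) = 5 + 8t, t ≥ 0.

Lowest-order denominator term is 7s, so the open loop has 1 pole at the origin → type 1 system. By superposition:
  • 5: tracked with zero error.
  • 8t: e_ss = 8/K_v with K_v=1280/7 → 7/160.
Total e_ss = 7/160.

7/160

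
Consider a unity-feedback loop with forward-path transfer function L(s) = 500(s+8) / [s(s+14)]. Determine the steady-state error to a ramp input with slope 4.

System type = 1 (one pole at s=0).
K_v = lim_{s→0} s·L(s) = 500·8 / (14) = 2000/7.
e_ss = 4/K_v = 4/(2000/7) = 0.014.

0.014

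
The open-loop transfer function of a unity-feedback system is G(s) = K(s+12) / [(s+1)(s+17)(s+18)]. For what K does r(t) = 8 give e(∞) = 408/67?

System type = 0 (no poles at s=0).
K_p = lim_{s→0} G(s) = K·12 / (1·17·18) = (2/51)·K.
e_ss = 8/(1 + K_p) = 408/67 ⇒ 1 + (2/51)·K = 67/51 ⇒ K = 8.

8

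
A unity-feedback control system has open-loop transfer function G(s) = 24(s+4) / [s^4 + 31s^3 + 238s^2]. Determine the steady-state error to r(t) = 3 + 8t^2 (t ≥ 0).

119/3

Lowest-order denominator term is 238s^2, so the open loop has 2 poles at the origin → type 2 system. By superposition:
  • 3: tracked with zero error.
  • 8t^2: e_ss = 16/K_a with K_a=48/119 → 119/3.
Total e_ss = 119/3.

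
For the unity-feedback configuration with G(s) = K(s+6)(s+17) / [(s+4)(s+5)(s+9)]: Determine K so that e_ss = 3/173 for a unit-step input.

No free integrators in G(s): this is a type 0 system.
K_p = lim_{s→0} G(s) = K·6·17 / (4·5·9) = (17/30)·K.
e_ss = 1/(1 + K_p) = 3/173 ⇒ 1 + (17/30)·K = 173/3 ⇒ K = 100.

100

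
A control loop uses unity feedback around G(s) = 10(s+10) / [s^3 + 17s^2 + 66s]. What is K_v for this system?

50/33

Factoring s from the denominator leaves a polynomial with constant term 66, so the system is type 1.
K_v = lim_{s→0} s·G(s) = 10·10 / 66 = 50/33.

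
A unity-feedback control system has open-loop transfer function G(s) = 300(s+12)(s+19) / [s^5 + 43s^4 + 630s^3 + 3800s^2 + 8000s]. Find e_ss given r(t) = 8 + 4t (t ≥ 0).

Factoring s from the denominator leaves a polynomial with constant term 8000, so the system is type 1. By superposition:
  • 8: tracked with zero error.
  • 4t: e_ss = 4/K_v with K_v=8.55 → 80/171.
Total e_ss = 80/171.

80/171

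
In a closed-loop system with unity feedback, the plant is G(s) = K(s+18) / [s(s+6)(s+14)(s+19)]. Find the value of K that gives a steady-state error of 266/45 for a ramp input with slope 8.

120

G(s) has one factor of s in the denominator, so the system is type 1.
K_v = lim_{s→0} s·G(s) = K·18 / (6·14·19) = (3/266)·K.
e_ss = 8/K_v = 266/45 ⇒ K_v = 180/133 ⇒ K = (180/133)/(3/266) = 120.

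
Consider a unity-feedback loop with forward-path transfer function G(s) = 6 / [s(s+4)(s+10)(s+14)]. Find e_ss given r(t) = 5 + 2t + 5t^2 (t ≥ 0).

infinity

System type = 1 (one pole at s=0). Taking each input component in turn:
  • 5: tracked with zero error.
  • 2t: e_ss = 2/K_v with K_v=3/280 → 560/3.
  • 5t^2: a type-1 system cannot track it, e_ss → ∞.
The unbounded component dominates.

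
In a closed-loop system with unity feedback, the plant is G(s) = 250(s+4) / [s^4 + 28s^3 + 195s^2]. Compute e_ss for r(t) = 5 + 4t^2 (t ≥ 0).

1.56

Factoring s^2 from the denominator leaves a polynomial with constant term 195, so the system is type 2. By superposition:
  • 5: tracked with zero error.
  • 4t^2: e_ss = 8/K_a with K_a=200/39 → 1.56.
Total e_ss = 1.56.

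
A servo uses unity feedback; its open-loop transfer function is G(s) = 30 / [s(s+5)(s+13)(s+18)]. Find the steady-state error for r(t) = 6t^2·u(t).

infinity

System type = 1 (one pole at s=0).
K_a = lim_{s→0} s^2·G(s) = 0; the steady-state error to this parabolic input grows without bound.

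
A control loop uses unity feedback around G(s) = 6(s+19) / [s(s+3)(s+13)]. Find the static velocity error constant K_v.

The open loop has one pole at the origin → type 1 system.
K_v = lim_{s→0} s·G(s) = 6·19 / (3·13) = 38/13.

38/13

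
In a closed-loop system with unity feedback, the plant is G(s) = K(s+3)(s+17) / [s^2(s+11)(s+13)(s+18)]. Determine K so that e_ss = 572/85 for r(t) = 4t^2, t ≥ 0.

60

System type = 2 (two poles at s=0).
K_a = lim_{s→0} s^2·G(s) = K·3·17 / (11·13·18) = (17/858)·K.
e_ss = 8/K_a = 572/85 ⇒ K_a = 170/143 ⇒ K = (170/143)/(17/858) = 60.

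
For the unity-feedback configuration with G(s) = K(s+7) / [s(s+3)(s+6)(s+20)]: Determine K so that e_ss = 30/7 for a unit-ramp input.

The open loop has one pole at the origin → type 1 system.
K_v = lim_{s→0} s·G(s) = K·7 / (3·6·20) = (7/360)·K.
e_ss = 1/K_v = 30/7 ⇒ K_v = 7/30 ⇒ K = (7/30)/(7/360) = 12.

12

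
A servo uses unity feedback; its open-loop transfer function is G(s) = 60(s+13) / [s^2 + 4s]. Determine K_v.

195

Lowest-order denominator term is 4s, so the open loop has 1 pole at the origin → type 1 system.
K_v = lim_{s→0} s·G(s) = 60·13 / 4 = 195.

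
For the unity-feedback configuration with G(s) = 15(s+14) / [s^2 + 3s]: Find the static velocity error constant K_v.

Lowest-order denominator term is 3s, so the open loop has 1 pole at the origin → type 1 system.
K_v = lim_{s→0} s·G(s) = 15·14 / 3 = 70.

70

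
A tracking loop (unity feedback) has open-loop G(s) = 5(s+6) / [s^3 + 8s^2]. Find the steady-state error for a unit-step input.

0

Factoring s^2 from the denominator leaves a polynomial with constant term 8, so the system is type 2.
A type-2 system has K_p = ∞, so it tracks a step input with zero steady-state error.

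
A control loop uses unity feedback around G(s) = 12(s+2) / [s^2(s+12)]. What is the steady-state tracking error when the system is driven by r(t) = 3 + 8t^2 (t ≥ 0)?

G(s) has two factors of s in the denominator, so the system is type 2. By superposition:
  • 3: tracked with zero error.
  • 8t^2: e_ss = 16/K_a with K_a=2 → 8.
Total e_ss = 8.

8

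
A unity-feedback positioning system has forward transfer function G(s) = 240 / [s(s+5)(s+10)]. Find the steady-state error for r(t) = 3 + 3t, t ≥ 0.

G(s) has one factor of s in the denominator, so the system is type 1. Taking each input component in turn:
  • 3: tracked with zero error.
  • 3t: e_ss = 3/K_v with K_v=4.8 → 0.625.
Total e_ss = 0.625.

0.625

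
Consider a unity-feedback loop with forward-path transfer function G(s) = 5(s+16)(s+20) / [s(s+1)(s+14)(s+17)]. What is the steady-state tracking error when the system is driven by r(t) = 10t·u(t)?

System type = 1 (one pole at s=0).
K_v = lim_{s→0} s·G(s) = 5·16·20 / (1·14·17) = 800/119.
e_ss = 10/K_v = 10/(800/119) = 1.4875.

1.4875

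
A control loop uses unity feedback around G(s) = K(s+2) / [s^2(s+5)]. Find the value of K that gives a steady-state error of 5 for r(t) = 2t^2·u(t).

2

Two free integrators in G(s): this is a type 2 system.
K_a = lim_{s→0} s^2·G(s) = K·2 / (5) = 0.4·K.
e_ss = 4/K_a = 5 ⇒ K_a = 0.8 ⇒ K = 0.8/0.4 = 2.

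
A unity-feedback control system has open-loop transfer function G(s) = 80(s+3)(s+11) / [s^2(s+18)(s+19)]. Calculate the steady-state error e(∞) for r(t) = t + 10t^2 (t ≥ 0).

57/22

Two free integrators in G(s): this is a type 2 system. By superposition:
  • t: tracked with zero error.
  • 10t^2: e_ss = 20/K_a with K_a=440/57 → 57/22.
Total e_ss = 57/22.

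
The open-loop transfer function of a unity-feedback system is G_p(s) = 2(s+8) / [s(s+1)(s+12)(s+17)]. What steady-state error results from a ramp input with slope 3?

The open loop has one pole at the origin → type 1 system.
K_v = lim_{s→0} s·G_p(s) = 2·8 / (1·12·17) = 4/51.
e_ss = 3/K_v = 3/(4/51) = 38.25.

38.25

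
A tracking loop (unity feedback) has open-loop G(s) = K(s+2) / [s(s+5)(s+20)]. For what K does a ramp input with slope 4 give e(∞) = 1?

200

The open loop has one pole at the origin → type 1 system.
K_v = lim_{s→0} s·G(s) = K·2 / (5·20) = 0.02·K.
e_ss = 4/K_v = 1 ⇒ K_v = 4 ⇒ K = 4/0.02 = 200.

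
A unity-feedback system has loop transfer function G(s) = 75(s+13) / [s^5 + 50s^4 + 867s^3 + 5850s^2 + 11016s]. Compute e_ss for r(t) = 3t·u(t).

The denominator has no term below 11016s — 1 pole at s=0, type 1.
K_v = lim_{s→0} s·G(s) = 75·13 / 11016 = 325/3672.
e_ss = 3/K_v = 3/(325/3672) = 11016/325.

11016/325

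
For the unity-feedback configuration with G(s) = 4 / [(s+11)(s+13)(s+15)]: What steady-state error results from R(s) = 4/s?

8580/2149

System type = 0 (no poles at s=0).
K_p = lim_{s→0} G(s) = 4 / (11·13·15) = 4/2145.
e_ss = 4/(1 + K_p) = 4/(2149/2145) = 8580/2149.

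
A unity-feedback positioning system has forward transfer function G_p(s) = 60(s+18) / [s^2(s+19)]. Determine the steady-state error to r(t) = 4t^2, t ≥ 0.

The open loop has two poles at the origin → type 2 system.
K_a = lim_{s→0} s^2·G_p(s) = 60·18 / (19) = 1080/19.
r(t) = 4t^2 gives R(s) = 8/s^3.
e_ss = 8/K_a = 8/(1080/19) = 19/135.

19/135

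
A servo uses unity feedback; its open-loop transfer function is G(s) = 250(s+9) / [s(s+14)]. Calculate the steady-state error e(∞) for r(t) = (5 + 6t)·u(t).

14/375

One free integrator in G(s): this is a type 1 system. By superposition:
  • 5: tracked with zero error.
  • 6t: e_ss = 6/K_v with K_v=1125/7 → 14/375.
Total e_ss = 14/375.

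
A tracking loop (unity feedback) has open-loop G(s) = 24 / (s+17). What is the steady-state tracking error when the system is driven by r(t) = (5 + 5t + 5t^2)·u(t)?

infinity

System type = 0 (no poles at s=0). By superposition:
  • 5: e_ss = 5/(1+K_p) with K_p=24/17 → 85/41.
  • 5t: a type-0 system cannot track it, e_ss → ∞.
  • 5t^2: a type-0 system cannot track it, e_ss → ∞.
The unbounded component dominates.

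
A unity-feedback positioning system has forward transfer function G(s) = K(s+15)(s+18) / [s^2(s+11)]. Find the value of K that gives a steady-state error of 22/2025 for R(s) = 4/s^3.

15

System type = 2 (two poles at s=0).
K_a = lim_{s→0} s^2·G(s) = K·15·18 / (11) = (270/11)·K.
e_ss = 4/K_a = 22/2025 ⇒ K_a = 4050/11 ⇒ K = (4050/11)/(270/11) = 15.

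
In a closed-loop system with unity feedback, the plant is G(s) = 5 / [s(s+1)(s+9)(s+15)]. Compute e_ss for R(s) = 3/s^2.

G(s) has one factor of s in the denominator, so the system is type 1.
K_v = lim_{s→0} s·G(s) = 5 / (1·9·15) = 1/27.
e_ss = 3/K_v = 3/(1/27) = 81.

81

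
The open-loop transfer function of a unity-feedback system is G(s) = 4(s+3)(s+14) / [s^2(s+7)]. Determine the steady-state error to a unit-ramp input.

G(s) has two factors of s in the denominator, so the system is type 2.
K_v = ∞ for a type-2 system; e_ss to a ramp is zero.

0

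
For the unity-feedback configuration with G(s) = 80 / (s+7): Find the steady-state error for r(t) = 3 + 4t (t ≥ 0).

System type = 0 (no poles at s=0). Treating each term separately:
  • 3: e_ss = 3/(1+K_p) with K_p=80/7 → 7/29.
  • 4t: a type-0 system cannot track it, e_ss → ∞.
The unbounded component dominates.

infinity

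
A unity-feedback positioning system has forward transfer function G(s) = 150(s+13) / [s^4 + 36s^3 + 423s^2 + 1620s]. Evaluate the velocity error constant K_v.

Factoring s from the denominator leaves a polynomial with constant term 1620, so the system is type 1.
K_v = lim_{s→0} s·G(s) = 150·13 / 1620 = 65/54.

65/54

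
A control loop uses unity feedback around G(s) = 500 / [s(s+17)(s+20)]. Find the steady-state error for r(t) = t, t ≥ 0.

0.68

G(s) has one factor of s in the denominator, so the system is type 1.
K_v = lim_{s→0} s·G(s) = 500 / (17·20) = 25/17.
e_ss = 1/K_v = 1/(25/17) = 0.68.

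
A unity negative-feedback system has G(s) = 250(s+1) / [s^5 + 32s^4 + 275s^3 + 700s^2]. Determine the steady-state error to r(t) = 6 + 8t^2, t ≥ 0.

Lowest-order denominator term is 700s^2, so the open loop has 2 poles at the origin → type 2 system. By superposition:
  • 6: tracked with zero error.
  • 8t^2: e_ss = 16/K_a with K_a=5/14 → 44.8.
Total e_ss = 44.8.

44.8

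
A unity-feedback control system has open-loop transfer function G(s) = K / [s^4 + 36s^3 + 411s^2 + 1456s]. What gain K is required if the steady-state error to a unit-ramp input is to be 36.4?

40

Lowest-order denominator term is 1456s, so the open loop has 1 pole at the origin → type 1 system.
K_v = lim_{s→0} s·G(s) = K / 1456 = (1/1456)·K.
e_ss = 1/K_v = 36.4 ⇒ K_v = 5/182 ⇒ K = (5/182)/(1/1456) = 40.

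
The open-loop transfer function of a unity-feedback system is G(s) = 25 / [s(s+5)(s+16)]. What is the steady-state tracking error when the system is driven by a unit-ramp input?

3.2

One free integrator in G(s): this is a type 1 system.
K_v = lim_{s→0} s·G(s) = 25 / (5·16) = 0.3125.
e_ss = 1/K_v = 1/0.3125 = 3.2.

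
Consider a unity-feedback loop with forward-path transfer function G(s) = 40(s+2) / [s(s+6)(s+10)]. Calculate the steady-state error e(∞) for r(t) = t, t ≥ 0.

System type = 1 (one pole at s=0).
K_v = lim_{s→0} s·G(s) = 40·2 / (6·10) = 4/3.
e_ss = 1/K_v = 1/(4/3) = 0.75.

0.75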